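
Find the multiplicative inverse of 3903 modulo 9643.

9643 = 2·3903 + 1837
3903 = 2·1837 + 229
1837 = 8·229 + 5
229 = 45·5 + 4
5 = 1·4 + 1
4 = 4·1 + 0
gcd(3903, 9643) = 1, so the inverse exists.
Back-substitute for 1:
1 = 1·5 − 1·4
  = −1·229 + 46·5
  = 46·1837 − 369·229
  = −369·3903 + 784·1837
  = 784·9643 − 1937·3903
So 3903⁻¹ ≡ −1937 ≡ 7706 (mod 9643).

7706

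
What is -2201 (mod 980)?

739

-2201 = -3·980 + 739, so -2201 ≡ 739 (mod 980).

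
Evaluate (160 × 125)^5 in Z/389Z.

199

160 × 125 = 20000 ≡ 161 (mod 389)
(161)^5 ≡ 199 (mod 389)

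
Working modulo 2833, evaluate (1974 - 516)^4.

2650

1974 - 516 = 1458
(1458)^4 ≡ 2650 (mod 2833)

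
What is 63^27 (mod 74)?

1

Compute successive squares:
27 in binary is 11011, i.e. 27 = 16 + 8 + 2 + 1.
63^1 ≡ 63 (mod 74)
63^2 ≡ 63^2 = 3969 ≡ 47 (mod 74)
63^4 ≡ 47^2 = 2209 ≡ 63 (mod 74)
63^8 ≡ 63^2 = 3969 ≡ 47 (mod 74)
63^16 ≡ 47^2 = 2209 ≡ 63 (mod 74)
63^27 = 63^16 × 63^8 × 63^2 × 63^1 ≡ 63 × 47 × 47 × 63 (mod 74).
Accumulate the product:
63 × 47 = 2961 ≡ 1
1 × 47 = 47
47 × 63 = 2961 ≡ 1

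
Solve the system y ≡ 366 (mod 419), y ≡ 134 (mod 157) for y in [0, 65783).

37657

419⁻¹ mod 157: 419*3 ≡ 1 (mod 157), so 419⁻¹ ≡ 3.
y = 366 + 419*((134 − 366)*3 mod 157) = 366 + 419*89 = 37657.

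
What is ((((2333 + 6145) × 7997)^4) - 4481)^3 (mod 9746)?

101

2333 + 6145 = 8478
8478 × 7997 = 67798566 ≡ 5390 (mod 9746)
(5390)^4 ≡ 792 (mod 9746)
792 - 4481 = -3689 ≡ 6057 (mod 9746)
(6057)^3 ≡ 101 (mod 9746)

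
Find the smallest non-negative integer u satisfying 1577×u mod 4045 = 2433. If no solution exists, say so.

gcd(1577, 4045) = 1, so a unique solution mod 4045 exists.
1577⁻¹ ≡ 513 (mod 4045).
u ≡ 513×2433 ≡ 2269 (mod 4045).

2269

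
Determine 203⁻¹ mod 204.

203

By the extended Euclidean algorithm:
204 = 1·203 + 1
203 = 203·1 + 0
gcd(203, 204) = 1, so the inverse exists.
Back-substitute for 1:
1 = 1·204 − 1·203
So 203⁻¹ ≡ −1 ≡ 203 (mod 204).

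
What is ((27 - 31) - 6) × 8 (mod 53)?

26

27 - 31 = -4 ≡ 49 (mod 53)
49 - 6 = 43
43 × 8 = 344 ≡ 26 (mod 53)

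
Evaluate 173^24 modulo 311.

235

173^1 ≡ 173 (mod 311)
173^2 ≡ 173^2 = 29929 ≡ 73 (mod 311)
173^4 ≡ 73^2 = 5329 ≡ 42 (mod 311)
173^8 ≡ 42^2 = 1764 ≡ 209 (mod 311)
173^16 ≡ 209^2 = 43681 ≡ 141 (mod 311)
173^24 = 173^16 * 173^8 ≡ 141 * 209 (mod 311).
141 * 209 = 29469 ≡ 235 (mod 311).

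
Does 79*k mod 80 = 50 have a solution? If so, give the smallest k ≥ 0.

30

gcd(79, 80) = 1, so a unique solution mod 80 exists.
79⁻¹ ≡ 79 (mod 80).
k ≡ 79*50 ≡ 30 (mod 80).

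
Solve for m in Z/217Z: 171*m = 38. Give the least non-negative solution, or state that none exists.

gcd(171, 217) = 1, so a unique solution mod 217 exists.
171⁻¹ ≡ 33 (mod 217).
m ≡ 33*38 ≡ 169 (mod 217).

169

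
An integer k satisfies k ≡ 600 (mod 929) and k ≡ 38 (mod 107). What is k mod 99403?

929⁻¹ mod 107: 929·22 ≡ 1 (mod 107), so 929⁻¹ ≡ 22.
k = 600 + 929·((38 − 600)·22 mod 107) = 600 + 929·48 = 45192.

45192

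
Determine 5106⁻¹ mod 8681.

1083

By the extended Euclidean algorithm:
8681 = 1·5106 + 3575
5106 = 1·3575 + 1531
3575 = 2·1531 + 513
1531 = 2·513 + 505
513 = 1·505 + 8
505 = 63·8 + 1
8 = 8·1 + 0
gcd(5106, 8681) = 1, so the inverse exists.
Back-substitute for 1:
1 = 1·505 − 63·8
  = −63·513 + 64·505
  = 64·1531 − 191·513
  = −191·3575 + 446·1531
  = 446·5106 − 637·3575
  = −637·8681 + 1083·5106
So 5106⁻¹ ≡ 1083 (mod 8681).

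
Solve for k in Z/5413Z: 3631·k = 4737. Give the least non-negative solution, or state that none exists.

gcd(3631, 5413) = 1, so a unique solution mod 5413 exists.
3631⁻¹ ≡ 404 (mod 5413).
k ≡ 404·4737 ≡ 2959 (mod 5413).

2959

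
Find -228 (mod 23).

2

-228 = -10*23 + 2, so -228 ≡ 2 (mod 23).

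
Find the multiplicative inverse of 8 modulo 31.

Run the extended Euclidean algorithm:
31 = 3·8 + 7
8 = 1·7 + 1
7 = 7·1 + 0
gcd(8, 31) = 1, so the inverse exists.
Back-substitute for 1:
1 = 1·8 − 1·7
  = −1·31 + 4·8
So 8⁻¹ ≡ 4 (mod 31).

4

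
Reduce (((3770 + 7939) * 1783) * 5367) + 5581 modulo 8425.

3770 + 7939 = 11709 ≡ 3284 (mod 8425)
3284 * 1783 = 5855372 ≡ 8422 (mod 8425)
8422 * 5367 = 45200874 ≡ 749 (mod 8425)
749 + 5581 = 6330

6330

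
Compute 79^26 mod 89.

79^1 ≡ 79 (mod 89)
79^2 ≡ 79^2 = 6241 ≡ 11 (mod 89)
79^4 ≡ 11^2 = 121 ≡ 32 (mod 89)
79^8 ≡ 32^2 = 1024 ≡ 45 (mod 89)
79^16 ≡ 45^2 = 2025 ≡ 67 (mod 89)
79^26 = 79^16 * 79^8 * 79^2 ≡ 67 * 45 * 11 (mod 89).
Accumulate the product:
67 * 45 = 3015 ≡ 78
78 * 11 = 858 ≡ 57

57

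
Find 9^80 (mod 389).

159

Using repeated squaring:
80 in binary is 1010000, i.e. 80 = 64 + 16.
9^1 ≡ 9 (mod 389)
9^2 ≡ 9^2 = 81 (mod 389)
9^4 ≡ 81^2 = 6561 ≡ 337 (mod 389)
9^8 ≡ 337^2 = 113569 ≡ 370 (mod 389)
9^16 ≡ 370^2 = 136900 ≡ 361 (mod 389)
9^32 ≡ 361^2 = 130321 ≡ 6 (mod 389)
9^64 ≡ 6^2 = 36 (mod 389)
9^80 = 9^64 · 9^16 ≡ 36 · 361 (mod 389).
36 · 361 = 12996 ≡ 159 (mod 389).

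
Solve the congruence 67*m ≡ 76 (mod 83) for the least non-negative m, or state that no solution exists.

gcd(67, 83) = 1, so a unique solution mod 83 exists.
67⁻¹ ≡ 57 (mod 83).
m ≡ 57*76 ≡ 16 (mod 83).

16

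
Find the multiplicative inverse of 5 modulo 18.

Run the extended Euclidean algorithm:
18 = 3·5 + 3
5 = 1·3 + 2
3 = 1·2 + 1
2 = 2·1 + 0
gcd(5, 18) = 1, so the inverse exists.
Back-substitute for 1:
1 = 1·3 − 1·2
  = −1·5 + 2·3
  = 2·18 − 7·5
So 5⁻¹ ≡ −7 ≡ 11 (mod 18).

11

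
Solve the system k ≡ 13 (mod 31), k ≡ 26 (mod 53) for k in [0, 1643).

31⁻¹ mod 53: 31*12 ≡ 1 (mod 53), so 31⁻¹ ≡ 12.
k = 13 + 31*((26 − 13)*12 mod 53) = 13 + 31*50 = 1563.

1563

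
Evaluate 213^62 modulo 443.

Using repeated squaring:
213^1 ≡ 213 (mod 443)
213^2 ≡ 213^2 = 45369 ≡ 183 (mod 443)
213^4 ≡ 183^2 = 33489 ≡ 264 (mod 443)
213^8 ≡ 264^2 = 69696 ≡ 145 (mod 443)
213^16 ≡ 145^2 = 21025 ≡ 204 (mod 443)
213^32 ≡ 204^2 = 41616 ≡ 417 (mod 443)
213^62 = 213^32 × 213^16 × 213^8 × 213^4 × 213^2 ≡ 417 × 204 × 145 × 264 × 183 (mod 443).
Accumulate the product:
417 × 204 = 85068 ≡ 12
12 × 145 = 1740 ≡ 411
411 × 264 = 108504 ≡ 412
412 × 183 = 75396 ≡ 86

86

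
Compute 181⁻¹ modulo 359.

Run the extended Euclidean algorithm:
359 = 1×181 + 178
181 = 1×178 + 3
178 = 59×3 + 1
3 = 3×1 + 0
gcd(181, 359) = 1, so the inverse exists.
Back-substitute for 1:
1 = 1×178 − 59×3
  = −59×181 + 60×178
  = 60×359 − 119×181
So 181⁻¹ ≡ −119 ≡ 240 (mod 359).

240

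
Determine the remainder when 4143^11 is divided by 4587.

11 in binary is 1011, i.e. 11 = 8 + 2 + 1.
4143^1 ≡ 4143 (mod 4587)
4143^2 ≡ 4143^2 = 17164449 ≡ 4482 (mod 4587)
4143^4 ≡ 4482^2 = 20088324 ≡ 1851 (mod 4587)
4143^8 ≡ 1851^2 = 3426201 ≡ 4299 (mod 4587)
4143^11 = 4143^8 × 4143^2 × 4143^1 ≡ 4299 × 4482 × 4143 (mod 4587).
Accumulate the product:
4299 × 4482 = 19268118 ≡ 2718
2718 × 4143 = 11260674 ≡ 4176

4176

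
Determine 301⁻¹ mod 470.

470 = 1*301 + 169
301 = 1*169 + 132
169 = 1*132 + 37
132 = 3*37 + 21
37 = 1*21 + 16
21 = 1*16 + 5
16 = 3*5 + 1
5 = 5*1 + 0
gcd(301, 470) = 1, so the inverse exists.
Bézout: 1 = 57*470 − 89*301.
So 301⁻¹ ≡ −89 ≡ 381 (mod 470).

381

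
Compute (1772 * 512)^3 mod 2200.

744

1772 * 512 = 907264 ≡ 864 (mod 2200)
(864)^3 ≡ 744 (mod 2200)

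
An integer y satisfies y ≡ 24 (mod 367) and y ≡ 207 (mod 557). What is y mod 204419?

63148

367⁻¹ mod 557: 367*214 ≡ 1 (mod 557), so 367⁻¹ ≡ 214.
y = 24 + 367*((207 − 24)*214 mod 557) = 24 + 367*172 = 63148.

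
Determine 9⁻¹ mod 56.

Run the extended Euclidean algorithm:
56 = 6·9 + 2
9 = 4·2 + 1
2 = 2·1 + 0
gcd(9, 56) = 1, so the inverse exists.
Back-substitute for 1:
1 = 1·9 − 4·2
  = −4·56 + 25·9
So 9⁻¹ ≡ 25 (mod 56).

25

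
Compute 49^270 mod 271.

270 in binary is 100001110, i.e. 270 = 256 + 8 + 4 + 2.
49^1 ≡ 49 (mod 271)
49^2 ≡ 49^2 = 2401 ≡ 233 (mod 271)
49^4 ≡ 233^2 = 54289 ≡ 89 (mod 271)
49^8 ≡ 89^2 = 7921 ≡ 62 (mod 271)
49^16 ≡ 62^2 = 3844 ≡ 50 (mod 271)
49^32 ≡ 50^2 = 2500 ≡ 61 (mod 271)
49^64 ≡ 61^2 = 3721 ≡ 198 (mod 271)
49^128 ≡ 198^2 = 39204 ≡ 180 (mod 271)
49^256 ≡ 180^2 = 32400 ≡ 151 (mod 271)
49^270 = 49^256 × 49^8 × 49^4 × 49^2 ≡ 151 × 62 × 89 × 233 (mod 271).
Accumulate the product:
151 × 62 = 9362 ≡ 148
148 × 89 = 13172 ≡ 164
164 × 233 = 38212 ≡ 1

1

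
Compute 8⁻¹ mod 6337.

5545

Apply the Euclidean algorithm and back-substitute:
6337 = 792·8 + 1
8 = 8·1 + 0
gcd(8, 6337) = 1, so the inverse exists.
Bézout: 1 = 1·6337 − 792·8.
So 8⁻¹ ≡ −792 ≡ 5545 (mod 6337).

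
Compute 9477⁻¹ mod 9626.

Apply the Euclidean algorithm and back-substitute:
9626 = 1·9477 + 149
9477 = 63·149 + 90
149 = 1·90 + 59
90 = 1·59 + 31
59 = 1·31 + 28
31 = 1·28 + 3
28 = 9·3 + 1
3 = 3·1 + 0
gcd(9477, 9626) = 1, so the inverse exists.
Bézout: 1 = 3053·9626 − 3101·9477.
So 9477⁻¹ ≡ −3101 ≡ 6525 (mod 9626).

6525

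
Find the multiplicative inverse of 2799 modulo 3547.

147

Apply the Euclidean algorithm and back-substitute:
3547 = 1×2799 + 748
2799 = 3×748 + 555
748 = 1×555 + 193
555 = 2×193 + 169
193 = 1×169 + 24
169 = 7×24 + 1
24 = 24×1 + 0
gcd(2799, 3547) = 1, so the inverse exists.
Bézout: 1 = −116×3547 + 147×2799.
So 2799⁻¹ ≡ 147 (mod 3547).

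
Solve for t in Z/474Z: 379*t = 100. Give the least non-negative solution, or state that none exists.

gcd(379, 474) = 1, so a unique solution mod 474 exists.
379⁻¹ ≡ 469 (mod 474).
t ≡ 469*100 ≡ 448 (mod 474).

448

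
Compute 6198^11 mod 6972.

Using repeated squaring:
6198^1 ≡ 6198 (mod 6972)
6198^2 ≡ 6198^2 = 38415204 ≡ 6456 (mod 6972)
6198^4 ≡ 6456^2 = 41679936 ≡ 1320 (mod 6972)
6198^8 ≡ 1320^2 = 1742400 ≡ 6372 (mod 6972)
6198^11 = 6198^8 · 6198^2 · 6198^1 ≡ 6372 · 6456 · 6198 (mod 6972).
Accumulate the product:
6372 · 6456 = 41137632 ≡ 2832
2832 · 6198 = 17552736 ≡ 4212

4212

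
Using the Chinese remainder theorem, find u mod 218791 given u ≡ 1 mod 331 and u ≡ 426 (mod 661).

331⁻¹ mod 661: 331×2 ≡ 1 (mod 661), so 331⁻¹ ≡ 2.
u = 1 + 331×((426 − 1)×2 mod 661) = 1 + 331×189 = 62560.
Check: 62560 mod 331 = 1, 62560 mod 661 = 426. ✓

62560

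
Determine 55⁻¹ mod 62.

53

62 = 1*55 + 7
55 = 7*7 + 6
7 = 1*6 + 1
6 = 6*1 + 0
gcd(55, 62) = 1, so the inverse exists.
Back-substitute for 1:
1 = 1*7 − 1*6
  = −1*55 + 8*7
  = 8*62 − 9*55
So 55⁻¹ ≡ −9 ≡ 53 (mod 62).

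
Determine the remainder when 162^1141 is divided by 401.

239

By square-and-multiply:
1141 in binary is 10001110101, i.e. 1141 = 1024 + 64 + 32 + 16 + 4 + 1.
162^1 ≡ 162 (mod 401)
162^2 ≡ 162^2 = 26244 ≡ 179 (mod 401)
162^4 ≡ 179^2 = 32041 ≡ 362 (mod 401)
162^8 ≡ 362^2 = 131044 ≡ 318 (mod 401)
162^16 ≡ 318^2 = 101124 ≡ 72 (mod 401)
162^32 ≡ 72^2 = 5184 ≡ 372 (mod 401)
162^64 ≡ 372^2 = 138384 ≡ 39 (mod 401)
162^128 ≡ 39^2 = 1521 ≡ 318 (mod 401)
162^256 ≡ 318^2 = 101124 ≡ 72 (mod 401)
162^512 ≡ 72^2 = 5184 ≡ 372 (mod 401)
162^1024 ≡ 372^2 = 138384 ≡ 39 (mod 401)
162^1141 = 162^1024 * 162^64 * 162^32 * 162^16 * 162^4 * 162^1 ≡ 39 * 39 * 372 * 72 * 362 * 162 (mod 401).
Accumulate the product:
39 * 39 = 1521 ≡ 318
318 * 372 = 118296 ≡ 1
1 * 72 = 72
72 * 362 = 26064 ≡ 400
400 * 162 = 64800 ≡ 239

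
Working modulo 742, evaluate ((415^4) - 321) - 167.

137

(415)^4 ≡ 625 (mod 742)
625 - 321 = 304
304 - 167 = 137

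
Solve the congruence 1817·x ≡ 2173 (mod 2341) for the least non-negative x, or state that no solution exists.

733

gcd(1817, 2341) = 1, so a unique solution mod 2341 exists.
1817⁻¹ ≡ 344 (mod 2341).
x ≡ 344·2173 ≡ 733 (mod 2341).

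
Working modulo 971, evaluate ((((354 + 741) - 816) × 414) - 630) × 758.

354 + 741 = 1095 ≡ 124 (mod 971)
124 - 816 = -692 ≡ 279 (mod 971)
279 × 414 = 115506 ≡ 928 (mod 971)
928 - 630 = 298
298 × 758 = 225884 ≡ 612 (mod 971)

612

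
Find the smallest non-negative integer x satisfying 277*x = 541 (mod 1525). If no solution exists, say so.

gcd(277, 1525) = 1, so a unique solution mod 1525 exists.
277⁻¹ ≡ 1013 (mod 1525).
x ≡ 1013*541 ≡ 558 (mod 1525).

558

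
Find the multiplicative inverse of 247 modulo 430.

430 = 1×247 + 183
247 = 1×183 + 64
183 = 2×64 + 55
64 = 1×55 + 9
55 = 6×9 + 1
9 = 9×1 + 0
gcd(247, 430) = 1, so the inverse exists.
Back-substitute for 1:
1 = 1×55 − 6×9
  = −6×64 + 7×55
  = 7×183 − 20×64
  = −20×247 + 27×183
  = 27×430 − 47×247
So 247⁻¹ ≡ −47 ≡ 383 (mod 430).

383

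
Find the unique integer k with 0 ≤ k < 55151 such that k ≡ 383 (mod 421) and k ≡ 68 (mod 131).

421⁻¹ mod 131: 421·117 ≡ 1 (mod 131), so 421⁻¹ ≡ 117.
k = 383 + 421·((68 − 383)·117 mod 131) = 383 + 421·87 = 37010.

37010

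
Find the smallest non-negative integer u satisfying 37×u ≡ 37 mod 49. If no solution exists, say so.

1

gcd(37, 49) = 1, so a unique solution mod 49 exists.
37⁻¹ ≡ 4 (mod 49).
u ≡ 4×37 ≡ 1 (mod 49).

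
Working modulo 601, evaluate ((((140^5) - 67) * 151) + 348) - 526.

383

(140)^5 ≡ 214 (mod 601)
214 - 67 = 147
147 * 151 = 22197 ≡ 561 (mod 601)
561 + 348 = 909 ≡ 308 (mod 601)
308 - 526 = -218 ≡ 383 (mod 601)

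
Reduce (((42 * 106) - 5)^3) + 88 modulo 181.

118

42 * 106 = 4452 ≡ 108 (mod 181)
108 - 5 = 103
(103)^3 ≡ 30 (mod 181)
30 + 88 = 118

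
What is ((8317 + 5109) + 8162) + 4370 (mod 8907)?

8317 + 5109 = 13426 ≡ 4519 (mod 8907)
4519 + 8162 = 12681 ≡ 3774 (mod 8907)
3774 + 4370 = 8144

8144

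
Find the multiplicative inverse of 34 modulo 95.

By the extended Euclidean algorithm:
95 = 2·34 + 27
34 = 1·27 + 7
27 = 3·7 + 6
7 = 1·6 + 1
6 = 6·1 + 0
gcd(34, 95) = 1, so the inverse exists.
Bézout: 1 = −5·95 + 14·34.
So 34⁻¹ ≡ 14 (mod 95).

14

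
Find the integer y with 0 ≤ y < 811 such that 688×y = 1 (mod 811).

811 = 1×688 + 123
688 = 5×123 + 73
123 = 1×73 + 50
73 = 1×50 + 23
50 = 2×23 + 4
23 = 5×4 + 3
4 = 1×3 + 1
3 = 3×1 + 0
gcd(688, 811) = 1, so the inverse exists.
Bézout: 1 = 179×811 − 211×688.
So 688⁻¹ ≡ −211 ≡ 600 (mod 811).

600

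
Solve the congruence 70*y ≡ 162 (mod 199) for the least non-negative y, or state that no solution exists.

gcd(70, 199) = 1, so a unique solution mod 199 exists.
70⁻¹ ≡ 145 (mod 199).
y ≡ 145*162 ≡ 8 (mod 199).

8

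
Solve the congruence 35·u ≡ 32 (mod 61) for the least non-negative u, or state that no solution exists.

gcd(35, 61) = 1, so a unique solution mod 61 exists.
35⁻¹ ≡ 7 (mod 61).
u ≡ 7·32 ≡ 41 (mod 61).

41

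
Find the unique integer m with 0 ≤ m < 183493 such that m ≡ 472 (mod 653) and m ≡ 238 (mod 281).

103646

653⁻¹ mod 281: 653*105 ≡ 1 (mod 281), so 653⁻¹ ≡ 105.
m = 472 + 653*((238 − 472)*105 mod 281) = 472 + 653*158 = 103646.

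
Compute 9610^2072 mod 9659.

9610^1 ≡ 9610 (mod 9659)
9610^2 ≡ 9610^2 = 92352100 ≡ 2401 (mod 9659)
9610^4 ≡ 2401^2 = 5764801 ≡ 8037 (mod 9659)
9610^8 ≡ 8037^2 = 64593369 ≡ 3636 (mod 9659)
9610^16 ≡ 3636^2 = 13220496 ≡ 6984 (mod 9659)
9610^32 ≡ 6984^2 = 48776256 ≡ 7965 (mod 9659)
9610^64 ≡ 7965^2 = 63441225 ≡ 913 (mod 9659)
9610^128 ≡ 913^2 = 833569 ≡ 2895 (mod 9659)
9610^256 ≡ 2895^2 = 8381025 ≡ 6672 (mod 9659)
9610^512 ≡ 6672^2 = 44515584 ≡ 6912 (mod 9659)
9610^1024 ≡ 6912^2 = 47775744 ≡ 2330 (mod 9659)
9610^2048 ≡ 2330^2 = 5428900 ≡ 542 (mod 9659)
9610^2072 = 9610^2048 × 9610^16 × 9610^8 ≡ 542 × 6984 × 3636 (mod 9659).
Accumulate the product:
542 × 6984 = 3785328 ≡ 8659
8659 × 3636 = 31484124 ≡ 5443

5443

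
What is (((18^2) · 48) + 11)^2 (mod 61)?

(18)^2 ≡ 19 (mod 61)
19 · 48 = 912 ≡ 58 (mod 61)
58 + 11 = 69 ≡ 8 (mod 61)
(8)^2 ≡ 3 (mod 61)

3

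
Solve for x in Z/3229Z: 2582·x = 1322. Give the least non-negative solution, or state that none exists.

1051

gcd(2582, 3229) = 1, so a unique solution mod 3229 exists.
2582⁻¹ ≡ 2690 (mod 3229).
x ≡ 2690·1322 ≡ 1051 (mod 3229).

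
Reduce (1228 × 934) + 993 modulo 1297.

100

1228 × 934 = 1146952 ≡ 404 (mod 1297)
404 + 993 = 1397 ≡ 100 (mod 1297)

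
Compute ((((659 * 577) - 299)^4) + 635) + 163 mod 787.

776

659 * 577 = 380243 ≡ 122 (mod 787)
122 - 299 = -177 ≡ 610 (mod 787)
(610)^4 ≡ 765 (mod 787)
765 + 635 = 1400 ≡ 613 (mod 787)
613 + 163 = 776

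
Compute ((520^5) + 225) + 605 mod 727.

655

(520)^5 ≡ 552 (mod 727)
552 + 225 = 777 ≡ 50 (mod 727)
50 + 605 = 655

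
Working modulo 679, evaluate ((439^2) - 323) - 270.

650

(439)^2 ≡ 564 (mod 679)
564 - 323 = 241
241 - 270 = -29 ≡ 650 (mod 679)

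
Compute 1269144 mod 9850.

1269144 = 128*9850 + 8344, so 1269144 ≡ 8344 (mod 9850).

8344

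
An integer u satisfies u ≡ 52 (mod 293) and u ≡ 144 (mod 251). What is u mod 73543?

293⁻¹ mod 251: 293*6 ≡ 1 (mod 251), so 293⁻¹ ≡ 6.
u = 52 + 293*((144 − 52)*6 mod 251) = 52 + 293*50 = 14702.
Check: 14702 mod 293 = 52, 14702 mod 251 = 144. ✓

14702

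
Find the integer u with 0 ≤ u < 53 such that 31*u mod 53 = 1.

By the extended Euclidean algorithm:
53 = 1·31 + 22
31 = 1·22 + 9
22 = 2·9 + 4
9 = 2·4 + 1
4 = 4·1 + 0
gcd(31, 53) = 1, so the inverse exists.
Back-substitute for 1:
1 = 1·9 − 2·4
  = −2·22 + 5·9
  = 5·31 − 7·22
  = −7·53 + 12·31
So 31⁻¹ ≡ 12 (mod 53).

12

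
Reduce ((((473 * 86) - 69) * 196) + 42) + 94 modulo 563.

369

473 * 86 = 40678 ≡ 142 (mod 563)
142 - 69 = 73
73 * 196 = 14308 ≡ 233 (mod 563)
233 + 42 = 275
275 + 94 = 369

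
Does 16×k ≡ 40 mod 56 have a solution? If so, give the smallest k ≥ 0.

6

gcd(16, 56) = 8, and 8 | 40, so solutions exist.
Divide through by 8: 2×k ≡ 5 mod 7.
2⁻¹ ≡ 4 (mod 7).
k ≡ 4×5 ≡ 6 (mod 7).
The smallest non-negative solution is k = 6.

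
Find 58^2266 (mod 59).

1

58^1 ≡ 58 (mod 59)
58^2 ≡ 58^2 = 3364 ≡ 1 (mod 59)
58^4 ≡ 1^2 = 1 (mod 59)
58^8 ≡ 1^2 = 1 (mod 59)
58^16 ≡ 1^2 = 1 (mod 59)
58^32 ≡ 1^2 = 1 (mod 59)
58^64 ≡ 1^2 = 1 (mod 59)
58^128 ≡ 1^2 = 1 (mod 59)
58^256 ≡ 1^2 = 1 (mod 59)
58^512 ≡ 1^2 = 1 (mod 59)
58^1024 ≡ 1^2 = 1 (mod 59)
58^2048 ≡ 1^2 = 1 (mod 59)
58^2266 = 58^2048 · 58^128 · 58^64 · 58^16 · 58^8 · 58^2 ≡ 1 · 1 · 1 · 1 · 1 · 1 (mod 59).
Accumulate the product:
1 · 1 = 1
1 · 1 = 1
1 · 1 = 1
1 · 1 = 1
1 · 1 = 1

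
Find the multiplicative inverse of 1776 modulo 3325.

Run the extended Euclidean algorithm:
3325 = 1·1776 + 1549
1776 = 1·1549 + 227
1549 = 6·227 + 187
227 = 1·187 + 40
187 = 4·40 + 27
40 = 1·27 + 13
27 = 2·13 + 1
13 = 13·1 + 0
gcd(1776, 3325) = 1, so the inverse exists.
Bézout: 1 = 133·3325 − 249·1776.
So 1776⁻¹ ≡ −249 ≡ 3076 (mod 3325).

3076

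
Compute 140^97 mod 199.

132

Compute successive squares:
97 in binary is 1100001, i.e. 97 = 64 + 32 + 1.
140^1 ≡ 140 (mod 199)
140^2 ≡ 140^2 = 19600 ≡ 98 (mod 199)
140^4 ≡ 98^2 = 9604 ≡ 52 (mod 199)
140^8 ≡ 52^2 = 2704 ≡ 117 (mod 199)
140^16 ≡ 117^2 = 13689 ≡ 157 (mod 199)
140^32 ≡ 157^2 = 24649 ≡ 172 (mod 199)
140^64 ≡ 172^2 = 29584 ≡ 132 (mod 199)
140^97 = 140^64 × 140^32 × 140^1 ≡ 132 × 172 × 140 (mod 199).
Accumulate the product:
132 × 172 = 22704 ≡ 18
18 × 140 = 2520 ≡ 132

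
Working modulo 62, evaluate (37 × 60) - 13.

37

37 × 60 = 2220 ≡ 50 (mod 62)
50 - 13 = 37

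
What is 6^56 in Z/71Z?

57

Using repeated squaring:
6^1 ≡ 6 (mod 71)
6^2 ≡ 6^2 = 36 (mod 71)
6^4 ≡ 36^2 = 1296 ≡ 18 (mod 71)
6^8 ≡ 18^2 = 324 ≡ 40 (mod 71)
6^16 ≡ 40^2 = 1600 ≡ 38 (mod 71)
6^32 ≡ 38^2 = 1444 ≡ 24 (mod 71)
6^56 = 6^32 * 6^16 * 6^8 ≡ 24 * 38 * 40 (mod 71).
Accumulate the product:
24 * 38 = 912 ≡ 60
60 * 40 = 2400 ≡ 57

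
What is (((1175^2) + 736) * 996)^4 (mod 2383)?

1372

(1175)^2 ≡ 868 (mod 2383)
868 + 736 = 1604
1604 * 996 = 1597584 ≡ 974 (mod 2383)
(974)^4 ≡ 1372 (mod 2383)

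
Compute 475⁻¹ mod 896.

By the extended Euclidean algorithm:
896 = 1·475 + 421
475 = 1·421 + 54
421 = 7·54 + 43
54 = 1·43 + 11
43 = 3·11 + 10
11 = 1·10 + 1
10 = 10·1 + 0
gcd(475, 896) = 1, so the inverse exists.
Back-substitute for 1:
1 = 1·11 − 1·10
  = −1·43 + 4·11
  = 4·54 − 5·43
  = −5·421 + 39·54
  = 39·475 − 44·421
  = −44·896 + 83·475
So 475⁻¹ ≡ 83 (mod 896).

83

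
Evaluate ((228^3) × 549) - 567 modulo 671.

43

(228)^3 ≡ 479 (mod 671)
479 × 549 = 262971 ≡ 610 (mod 671)
610 - 567 = 43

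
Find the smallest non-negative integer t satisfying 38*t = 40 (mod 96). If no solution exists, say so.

44

gcd(38, 96) = 2, and 2 | 40, so solutions exist.
Divide through by 2: 19*t ≡ 20 (mod 48).
19⁻¹ ≡ 43 (mod 48).
t ≡ 43*20 ≡ 44 (mod 48).
The smallest non-negative solution is t = 44.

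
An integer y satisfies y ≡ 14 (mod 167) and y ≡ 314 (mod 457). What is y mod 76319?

10368

167⁻¹ mod 457: 167·52 ≡ 1 (mod 457), so 167⁻¹ ≡ 52.
y = 14 + 167·((314 − 14)·52 mod 457) = 14 + 167·62 = 10368.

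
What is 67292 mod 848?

67292 = 79*848 + 300, so 67292 ≡ 300 (mod 848).

300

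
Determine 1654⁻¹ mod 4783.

4115

4783 = 2×1654 + 1475
1654 = 1×1475 + 179
1475 = 8×179 + 43
179 = 4×43 + 7
43 = 6×7 + 1
7 = 7×1 + 0
gcd(1654, 4783) = 1, so the inverse exists.
Back-substitute for 1:
1 = 1×43 − 6×7
  = −6×179 + 25×43
  = 25×1475 − 206×179
  = −206×1654 + 231×1475
  = 231×4783 − 668×1654
So 1654⁻¹ ≡ −668 ≡ 4115 (mod 4783).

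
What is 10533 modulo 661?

10533 = 15×661 + 618, so 10533 ≡ 618 (mod 661).

618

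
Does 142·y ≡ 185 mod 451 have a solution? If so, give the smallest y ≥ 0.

68

gcd(142, 451) = 1, so a unique solution mod 451 exists.
142⁻¹ ≡ 54 (mod 451).
y ≡ 54·185 ≡ 68 (mod 451).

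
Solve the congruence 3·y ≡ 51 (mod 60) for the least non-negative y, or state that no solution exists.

gcd(3, 60) = 3, and 3 | 51, so solutions exist.
Divide through by 3: 1·y ≡ 17 (mod 20).
1⁻¹ ≡ 1 (mod 20).
y ≡ 1·17 ≡ 17 (mod 20).
The smallest non-negative solution is y = 17.

17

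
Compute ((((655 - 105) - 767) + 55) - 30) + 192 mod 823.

0

655 - 105 = 550
550 - 767 = -217 ≡ 606 (mod 823)
606 + 55 = 661
661 - 30 = 631
631 + 192 = 823 ≡ 0 (mod 823)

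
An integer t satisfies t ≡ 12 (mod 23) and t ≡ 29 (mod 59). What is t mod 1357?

23⁻¹ mod 59: 23*18 ≡ 1 (mod 59), so 23⁻¹ ≡ 18.
t = 12 + 23*((29 − 12)*18 mod 59) = 12 + 23*11 = 265.

265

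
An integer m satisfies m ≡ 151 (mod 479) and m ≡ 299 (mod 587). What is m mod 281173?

145288

479⁻¹ mod 587: 479×125 ≡ 1 (mod 587), so 479⁻¹ ≡ 125.
m = 151 + 479×((299 − 151)×125 mod 587) = 151 + 479×303 = 145288.
Check: 145288 mod 479 = 151, 145288 mod 587 = 299. ✓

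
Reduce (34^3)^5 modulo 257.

68

(34)^3 ≡ 240 (mod 257)
(240)^5 ≡ 68 (mod 257)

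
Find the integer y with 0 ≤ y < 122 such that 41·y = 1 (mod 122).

3

By the extended Euclidean algorithm:
122 = 2×41 + 40
41 = 1×40 + 1
40 = 40×1 + 0
gcd(41, 122) = 1, so the inverse exists.
Back-substitute for 1:
1 = 1×41 − 1×40
  = −1×122 + 3×41
So 41⁻¹ ≡ 3 (mod 122).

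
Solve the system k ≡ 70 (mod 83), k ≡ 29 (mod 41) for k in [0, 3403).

83⁻¹ mod 41: 83×1 ≡ 1 (mod 41), so 83⁻¹ ≡ 1.
k = 70 + 83×((29 − 70)×1 mod 41) = 70 + 83×0 = 70.
Check: 70 mod 83 = 70, 70 mod 41 = 29. ✓

70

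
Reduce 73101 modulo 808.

73101 = 90×808 + 381, so 73101 ≡ 381 (mod 808).

381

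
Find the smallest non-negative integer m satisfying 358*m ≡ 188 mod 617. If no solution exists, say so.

197

gcd(358, 617) = 1, so a unique solution mod 617 exists.
358⁻¹ ≡ 536 (mod 617).
m ≡ 536*188 ≡ 197 (mod 617).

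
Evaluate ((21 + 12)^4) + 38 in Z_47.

8

21 + 12 = 33
(33)^4 ≡ 17 (mod 47)
17 + 38 = 55 ≡ 8 (mod 47)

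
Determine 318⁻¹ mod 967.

818

967 = 3×318 + 13
318 = 24×13 + 6
13 = 2×6 + 1
6 = 6×1 + 0
gcd(318, 967) = 1, so the inverse exists.
Back-substitute for 1:
1 = 1×13 − 2×6
  = −2×318 + 49×13
  = 49×967 − 149×318
So 318⁻¹ ≡ −149 ≡ 818 (mod 967).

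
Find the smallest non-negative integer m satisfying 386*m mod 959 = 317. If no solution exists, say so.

gcd(386, 959) = 1, so a unique solution mod 959 exists.
386⁻¹ ≡ 400 (mod 959).
m ≡ 400*317 ≡ 212 (mod 959).

212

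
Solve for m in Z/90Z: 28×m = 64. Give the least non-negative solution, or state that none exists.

28

gcd(28, 90) = 2, and 2 | 64, so solutions exist.
Divide through by 2: 14×m = 32 (mod 45).
14⁻¹ ≡ 29 (mod 45).
m ≡ 29×32 ≡ 28 (mod 45).
The smallest non-negative solution is m = 28.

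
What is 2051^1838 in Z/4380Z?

3601

Using repeated squaring:
1838 in binary is 11100101110, i.e. 1838 = 1024 + 512 + 256 + 32 + 8 + 4 + 2.
2051^1 ≡ 2051 (mod 4380)
2051^2 ≡ 2051^2 = 4206601 ≡ 1801 (mod 4380)
2051^4 ≡ 1801^2 = 3243601 ≡ 2401 (mod 4380)
2051^8 ≡ 2401^2 = 5764801 ≡ 721 (mod 4380)
2051^16 ≡ 721^2 = 519841 ≡ 3001 (mod 4380)
2051^32 ≡ 3001^2 = 9006001 ≡ 721 (mod 4380)
2051^64 ≡ 721^2 = 519841 ≡ 3001 (mod 4380)
2051^128 ≡ 3001^2 = 9006001 ≡ 721 (mod 4380)
2051^256 ≡ 721^2 = 519841 ≡ 3001 (mod 4380)
2051^512 ≡ 3001^2 = 9006001 ≡ 721 (mod 4380)
2051^1024 ≡ 721^2 = 519841 ≡ 3001 (mod 4380)
2051^1838 = 2051^1024 × 2051^512 × 2051^256 × 2051^32 × 2051^8 × 2051^4 × 2051^2 ≡ 3001 × 721 × 3001 × 721 × 721 × 2401 × 1801 (mod 4380).
Accumulate the product:
3001 × 721 = 2163721 ≡ 1
1 × 3001 = 3001
3001 × 721 = 2163721 ≡ 1
1 × 721 = 721
721 × 2401 = 1731121 ≡ 1021
1021 × 1801 = 1838821 ≡ 3601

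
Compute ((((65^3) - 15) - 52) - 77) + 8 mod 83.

(65)^3 ≡ 61 (mod 83)
61 - 15 = 46
46 - 52 = -6 ≡ 77 (mod 83)
77 - 77 = 0
0 + 8 = 8

8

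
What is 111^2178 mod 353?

Using repeated squaring:
2178 in binary is 100010000010, i.e. 2178 = 2048 + 128 + 2.
111^1 ≡ 111 (mod 353)
111^2 ≡ 111^2 = 12321 ≡ 319 (mod 353)
111^4 ≡ 319^2 = 101761 ≡ 97 (mod 353)
111^8 ≡ 97^2 = 9409 ≡ 231 (mod 353)
111^16 ≡ 231^2 = 53361 ≡ 58 (mod 353)
111^32 ≡ 58^2 = 3364 ≡ 187 (mod 353)
111^64 ≡ 187^2 = 34969 ≡ 22 (mod 353)
111^128 ≡ 22^2 = 484 ≡ 131 (mod 353)
111^256 ≡ 131^2 = 17161 ≡ 217 (mod 353)
111^512 ≡ 217^2 = 47089 ≡ 140 (mod 353)
111^1024 ≡ 140^2 = 19600 ≡ 185 (mod 353)
111^2048 ≡ 185^2 = 34225 ≡ 337 (mod 353)
111^2178 = 111^2048 · 111^128 · 111^2 ≡ 337 · 131 · 319 (mod 353).
Accumulate the product:
337 · 131 = 44147 ≡ 22
22 · 319 = 7018 ≡ 311

311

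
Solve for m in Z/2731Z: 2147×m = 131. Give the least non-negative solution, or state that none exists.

1875

gcd(2147, 2731) = 1, so a unique solution mod 2731 exists.
2147⁻¹ ≡ 1286 (mod 2731).
m ≡ 1286×131 ≡ 1875 (mod 2731).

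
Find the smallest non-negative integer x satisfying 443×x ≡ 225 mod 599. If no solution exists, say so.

563

gcd(443, 599) = 1, so a unique solution mod 599 exists.
443⁻¹ ≡ 503 (mod 599).
x ≡ 503×225 ≡ 563 (mod 599).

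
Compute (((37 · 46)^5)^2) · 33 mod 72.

37 · 46 = 1702 ≡ 46 (mod 72)
(46)^5 ≡ 64 (mod 72)
(64)^2 ≡ 64 (mod 72)
64 · 33 = 2112 ≡ 24 (mod 72)

24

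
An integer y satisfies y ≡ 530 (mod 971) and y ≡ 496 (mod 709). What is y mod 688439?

971⁻¹ mod 709: 971·663 ≡ 1 (mod 709), so 971⁻¹ ≡ 663.
y = 530 + 971·((496 − 530)·663 mod 709) = 530 + 971·146 = 142296.

142296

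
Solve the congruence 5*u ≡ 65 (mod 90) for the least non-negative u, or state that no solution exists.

13

gcd(5, 90) = 5, and 5 | 65, so solutions exist.
Divide through by 5: 1*u ≡ 13 mod 18.
1⁻¹ ≡ 1 (mod 18).
u ≡ 1*13 ≡ 13 (mod 18).
The smallest non-negative solution is u = 13.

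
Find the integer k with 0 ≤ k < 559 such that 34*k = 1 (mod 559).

559 = 16·34 + 15
34 = 2·15 + 4
15 = 3·4 + 3
4 = 1·3 + 1
3 = 3·1 + 0
gcd(34, 559) = 1, so the inverse exists.
Bézout: 1 = −9·559 + 148·34.
So 34⁻¹ ≡ 148 (mod 559).

148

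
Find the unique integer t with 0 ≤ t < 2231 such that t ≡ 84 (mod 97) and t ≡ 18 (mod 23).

1927

97⁻¹ mod 23: 97·14 ≡ 1 (mod 23), so 97⁻¹ ≡ 14.
t = 84 + 97·((18 − 84)·14 mod 23) = 84 + 97·19 = 1927.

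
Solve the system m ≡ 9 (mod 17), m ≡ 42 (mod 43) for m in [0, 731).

128

17⁻¹ mod 43: 17·38 ≡ 1 (mod 43), so 17⁻¹ ≡ 38.
m = 9 + 17·((42 − 9)·38 mod 43) = 9 + 17·7 = 128.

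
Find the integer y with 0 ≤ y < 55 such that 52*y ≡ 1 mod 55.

55 = 1×52 + 3
52 = 17×3 + 1
3 = 3×1 + 0
gcd(52, 55) = 1, so the inverse exists.
Bézout: 1 = −17×55 + 18×52.
So 52⁻¹ ≡ 18 (mod 55).

18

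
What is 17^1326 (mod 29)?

1326 in binary is 10100101110, i.e. 1326 = 1024 + 256 + 32 + 8 + 4 + 2.
17^1 ≡ 17 (mod 29)
17^2 ≡ 17^2 = 289 ≡ 28 (mod 29)
17^4 ≡ 28^2 = 784 ≡ 1 (mod 29)
17^8 ≡ 1^2 = 1 (mod 29)
17^16 ≡ 1^2 = 1 (mod 29)
17^32 ≡ 1^2 = 1 (mod 29)
17^64 ≡ 1^2 = 1 (mod 29)
17^128 ≡ 1^2 = 1 (mod 29)
17^256 ≡ 1^2 = 1 (mod 29)
17^512 ≡ 1^2 = 1 (mod 29)
17^1024 ≡ 1^2 = 1 (mod 29)
17^1326 = 17^1024 · 17^256 · 17^32 · 17^8 · 17^4 · 17^2 ≡ 1 · 1 · 1 · 1 · 1 · 28 (mod 29).
Accumulate the product:
1 · 1 = 1
1 · 1 = 1
1 · 1 = 1
1 · 1 = 1
1 · 28 = 28

28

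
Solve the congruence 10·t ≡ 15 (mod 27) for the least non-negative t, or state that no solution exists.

15

gcd(10, 27) = 1, so a unique solution mod 27 exists.
10⁻¹ ≡ 19 (mod 27).
t ≡ 19·15 ≡ 15 (mod 27).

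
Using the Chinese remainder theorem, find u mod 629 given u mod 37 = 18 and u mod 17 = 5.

37⁻¹ mod 17: 37·6 ≡ 1 (mod 17), so 37⁻¹ ≡ 6.
u = 18 + 37·((5 − 18)·6 mod 17) = 18 + 37·7 = 277.
Check: 277 mod 37 = 18, 277 mod 17 = 5. ✓

277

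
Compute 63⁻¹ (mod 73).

51

Apply the Euclidean algorithm and back-substitute:
73 = 1·63 + 10
63 = 6·10 + 3
10 = 3·3 + 1
3 = 3·1 + 0
gcd(63, 73) = 1, so the inverse exists.
Back-substitute for 1:
1 = 1·10 − 3·3
  = −3·63 + 19·10
  = 19·73 − 22·63
So 63⁻¹ ≡ −22 ≡ 51 (mod 73).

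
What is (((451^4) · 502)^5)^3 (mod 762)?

400

(451)^4 ≡ 523 (mod 762)
523 · 502 = 262546 ≡ 418 (mod 762)
(418)^5 ≡ 52 (mod 762)
(52)^3 ≡ 400 (mod 762)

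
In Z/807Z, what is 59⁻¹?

383

By the extended Euclidean algorithm:
807 = 13×59 + 40
59 = 1×40 + 19
40 = 2×19 + 2
19 = 9×2 + 1
2 = 2×1 + 0
gcd(59, 807) = 1, so the inverse exists.
Bézout: 1 = −28×807 + 383×59.
So 59⁻¹ ≡ 383 (mod 807).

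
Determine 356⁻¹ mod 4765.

Run the extended Euclidean algorithm:
4765 = 13×356 + 137
356 = 2×137 + 82
137 = 1×82 + 55
82 = 1×55 + 27
55 = 2×27 + 1
27 = 27×1 + 0
gcd(356, 4765) = 1, so the inverse exists.
Back-substitute for 1:
1 = 1×55 − 2×27
  = −2×82 + 3×55
  = 3×137 − 5×82
  = −5×356 + 13×137
  = 13×4765 − 174×356
So 356⁻¹ ≡ −174 ≡ 4591 (mod 4765).

4591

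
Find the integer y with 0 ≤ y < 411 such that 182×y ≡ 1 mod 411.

341

By the extended Euclidean algorithm:
411 = 2·182 + 47
182 = 3·47 + 41
47 = 1·41 + 6
41 = 6·6 + 5
6 = 1·5 + 1
5 = 5·1 + 0
gcd(182, 411) = 1, so the inverse exists.
Back-substitute for 1:
1 = 1·6 − 1·5
  = −1·41 + 7·6
  = 7·47 − 8·41
  = −8·182 + 31·47
  = 31·411 − 70·182
So 182⁻¹ ≡ −70 ≡ 341 (mod 411).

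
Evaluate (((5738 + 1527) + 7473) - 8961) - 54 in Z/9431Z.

5738 + 1527 = 7265
7265 + 7473 = 14738 ≡ 5307 (mod 9431)
5307 - 8961 = -3654 ≡ 5777 (mod 9431)
5777 - 54 = 5723

5723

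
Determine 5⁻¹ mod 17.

7

Run the extended Euclidean algorithm:
17 = 3×5 + 2
5 = 2×2 + 1
2 = 2×1 + 0
gcd(5, 17) = 1, so the inverse exists.
Back-substitute for 1:
1 = 1×5 − 2×2
  = −2×17 + 7×5
So 5⁻¹ ≡ 7 (mod 17).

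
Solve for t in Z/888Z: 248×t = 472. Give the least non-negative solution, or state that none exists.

gcd(248, 888) = 8, and 8 | 472, so solutions exist.
Divide through by 8: 31×t mod 111 = 59.
31⁻¹ ≡ 43 (mod 111).
t ≡ 43×59 ≡ 95 (mod 111).
The smallest non-negative solution is t = 95.

95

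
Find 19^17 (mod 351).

145

Compute successive squares:
17 in binary is 10001, i.e. 17 = 16 + 1.
19^1 ≡ 19 (mod 351)
19^2 ≡ 19^2 = 361 ≡ 10 (mod 351)
19^4 ≡ 10^2 = 100 (mod 351)
19^8 ≡ 100^2 = 10000 ≡ 172 (mod 351)
19^16 ≡ 172^2 = 29584 ≡ 100 (mod 351)
19^17 = 19^16 * 19^1 ≡ 100 * 19 (mod 351).
100 * 19 = 1900 ≡ 145 (mod 351).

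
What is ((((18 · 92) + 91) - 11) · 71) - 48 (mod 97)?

18

18 · 92 = 1656 ≡ 7 (mod 97)
7 + 91 = 98 ≡ 1 (mod 97)
1 - 11 = -10 ≡ 87 (mod 97)
87 · 71 = 6177 ≡ 66 (mod 97)
66 - 48 = 18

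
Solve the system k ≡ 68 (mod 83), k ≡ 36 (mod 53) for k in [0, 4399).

566

83⁻¹ mod 53: 83*23 ≡ 1 (mod 53), so 83⁻¹ ≡ 23.
k = 68 + 83*((36 − 68)*23 mod 53) = 68 + 83*6 = 566.
Check: 566 mod 83 = 68, 566 mod 53 = 36. ✓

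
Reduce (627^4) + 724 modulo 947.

(627)^4 ≡ 224 (mod 947)
224 + 724 = 948 ≡ 1 (mod 947)

1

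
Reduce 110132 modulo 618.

128

110132 = 178*618 + 128, so 110132 ≡ 128 (mod 618).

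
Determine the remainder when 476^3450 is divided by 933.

121

Compute successive squares:
3450 in binary is 110101111010, i.e. 3450 = 2048 + 1024 + 256 + 64 + 32 + 16 + 8 + 2.
476^1 ≡ 476 (mod 933)
476^2 ≡ 476^2 = 226576 ≡ 790 (mod 933)
476^4 ≡ 790^2 = 624100 ≡ 856 (mod 933)
476^8 ≡ 856^2 = 732736 ≡ 331 (mod 933)
476^16 ≡ 331^2 = 109561 ≡ 400 (mod 933)
476^32 ≡ 400^2 = 160000 ≡ 457 (mod 933)
476^64 ≡ 457^2 = 208849 ≡ 790 (mod 933)
476^128 ≡ 790^2 = 624100 ≡ 856 (mod 933)
476^256 ≡ 856^2 = 732736 ≡ 331 (mod 933)
476^512 ≡ 331^2 = 109561 ≡ 400 (mod 933)
476^1024 ≡ 400^2 = 160000 ≡ 457 (mod 933)
476^2048 ≡ 457^2 = 208849 ≡ 790 (mod 933)
476^3450 = 476^2048 · 476^1024 · 476^256 · 476^64 · 476^32 · 476^16 · 476^8 · 476^2 ≡ 790 · 457 · 331 · 790 · 457 · 400 · 331 · 790 (mod 933).
Accumulate the product:
790 · 457 = 361030 ≡ 892
892 · 331 = 295252 ≡ 424
424 · 790 = 334960 ≡ 13
13 · 457 = 5941 ≡ 343
343 · 400 = 137200 ≡ 49
49 · 331 = 16219 ≡ 358
358 · 790 = 282820 ≡ 121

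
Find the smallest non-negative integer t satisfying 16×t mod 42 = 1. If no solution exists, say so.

no solution

gcd(16, 42) = 2, and 2 does not divide 1.
So the congruence has no solution.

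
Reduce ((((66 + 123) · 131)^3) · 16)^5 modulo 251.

66 + 123 = 189
189 · 131 = 24759 ≡ 161 (mod 251)
(161)^3 ≡ 155 (mod 251)
155 · 16 = 2480 ≡ 221 (mod 251)
(221)^5 ≡ 63 (mod 251)

63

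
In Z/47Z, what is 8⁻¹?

Apply the Euclidean algorithm and back-substitute:
47 = 5·8 + 7
8 = 1·7 + 1
7 = 7·1 + 0
gcd(8, 47) = 1, so the inverse exists.
Bézout: 1 = −1·47 + 6·8.
So 8⁻¹ ≡ 6 (mod 47).

6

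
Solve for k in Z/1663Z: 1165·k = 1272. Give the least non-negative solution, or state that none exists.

859

gcd(1165, 1663) = 1, so a unique solution mod 1663 exists.
1165⁻¹ ≡ 925 (mod 1663).
k ≡ 925·1272 ≡ 859 (mod 1663).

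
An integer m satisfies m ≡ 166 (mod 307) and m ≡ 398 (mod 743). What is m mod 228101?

16744

307⁻¹ mod 743: 307·455 ≡ 1 (mod 743), so 307⁻¹ ≡ 455.
m = 166 + 307·((398 − 166)·455 mod 743) = 166 + 307·54 = 16744.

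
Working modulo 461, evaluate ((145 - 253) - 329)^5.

145 - 253 = -108 ≡ 353 (mod 461)
353 - 329 = 24
(24)^5 ≡ 232 (mod 461)

232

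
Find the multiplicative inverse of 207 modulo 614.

614 = 2×207 + 200
207 = 1×200 + 7
200 = 28×7 + 4
7 = 1×4 + 3
4 = 1×3 + 1
3 = 3×1 + 0
gcd(207, 614) = 1, so the inverse exists.
Back-substitute for 1:
1 = 1×4 − 1×3
  = −1×7 + 2×4
  = 2×200 − 57×7
  = −57×207 + 59×200
  = 59×614 − 175×207
So 207⁻¹ ≡ −175 ≡ 439 (mod 614).

439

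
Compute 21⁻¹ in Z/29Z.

18

Apply the Euclidean algorithm and back-substitute:
29 = 1*21 + 8
21 = 2*8 + 5
8 = 1*5 + 3
5 = 1*3 + 2
3 = 1*2 + 1
2 = 2*1 + 0
gcd(21, 29) = 1, so the inverse exists.
Back-substitute for 1:
1 = 1*3 − 1*2
  = −1*5 + 2*3
  = 2*8 − 3*5
  = −3*21 + 8*8
  = 8*29 − 11*21
So 21⁻¹ ≡ −11 ≡ 18 (mod 29).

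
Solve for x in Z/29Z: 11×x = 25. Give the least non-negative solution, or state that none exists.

gcd(11, 29) = 1, so a unique solution mod 29 exists.
11⁻¹ ≡ 8 (mod 29).
x ≡ 8×25 ≡ 26 (mod 29).

26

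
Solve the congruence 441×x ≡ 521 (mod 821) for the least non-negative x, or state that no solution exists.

gcd(441, 821) = 1, so a unique solution mod 821 exists.
441⁻¹ ≡ 175 (mod 821).
x ≡ 175×521 ≡ 44 (mod 821).

44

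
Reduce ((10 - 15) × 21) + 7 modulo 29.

18

10 - 15 = -5 ≡ 24 (mod 29)
24 × 21 = 504 ≡ 11 (mod 29)
11 + 7 = 18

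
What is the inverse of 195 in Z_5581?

830

Apply the Euclidean algorithm and back-substitute:
5581 = 28*195 + 121
195 = 1*121 + 74
121 = 1*74 + 47
74 = 1*47 + 27
47 = 1*27 + 20
27 = 1*20 + 7
20 = 2*7 + 6
7 = 1*6 + 1
6 = 6*1 + 0
gcd(195, 5581) = 1, so the inverse exists.
Back-substitute for 1:
1 = 1*7 − 1*6
  = −1*20 + 3*7
  = 3*27 − 4*20
  = −4*47 + 7*27
  = 7*74 − 11*47
  = −11*121 + 18*74
  = 18*195 − 29*121
  = −29*5581 + 830*195
So 195⁻¹ ≡ 830 (mod 5581).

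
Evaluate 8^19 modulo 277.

168

Compute successive squares:
19 in binary is 10011, i.e. 19 = 16 + 2 + 1.
8^1 ≡ 8 (mod 277)
8^2 ≡ 8^2 = 64 (mod 277)
8^4 ≡ 64^2 = 4096 ≡ 218 (mod 277)
8^8 ≡ 218^2 = 47524 ≡ 157 (mod 277)
8^16 ≡ 157^2 = 24649 ≡ 273 (mod 277)
8^19 = 8^16 · 8^2 · 8^1 ≡ 273 · 64 · 8 (mod 277).
Accumulate the product:
273 · 64 = 17472 ≡ 21
21 · 8 = 168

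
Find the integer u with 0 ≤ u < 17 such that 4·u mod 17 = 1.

17 = 4×4 + 1
4 = 4×1 + 0
gcd(4, 17) = 1, so the inverse exists.
Bézout: 1 = 1×17 − 4×4.
So 4⁻¹ ≡ −4 ≡ 13 (mod 17).

13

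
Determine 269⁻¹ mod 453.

By the extended Euclidean algorithm:
453 = 1×269 + 184
269 = 1×184 + 85
184 = 2×85 + 14
85 = 6×14 + 1
14 = 14×1 + 0
gcd(269, 453) = 1, so the inverse exists.
Back-substitute for 1:
1 = 1×85 − 6×14
  = −6×184 + 13×85
  = 13×269 − 19×184
  = −19×453 + 32×269
So 269⁻¹ ≡ 32 (mod 453).

32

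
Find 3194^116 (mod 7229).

Compute successive squares:
116 in binary is 1110100, i.e. 116 = 64 + 32 + 16 + 4.
3194^1 ≡ 3194 (mod 7229)
3194^2 ≡ 3194^2 = 10201636 ≡ 1517 (mod 7229)
3194^4 ≡ 1517^2 = 2301289 ≡ 2467 (mod 7229)
3194^8 ≡ 2467^2 = 6086089 ≡ 6500 (mod 7229)
3194^16 ≡ 6500^2 = 42250000 ≡ 3724 (mod 7229)
3194^32 ≡ 3724^2 = 13868176 ≡ 2954 (mod 7229)
3194^64 ≡ 2954^2 = 8726116 ≡ 713 (mod 7229)
3194^116 = 3194^64 × 3194^32 × 3194^16 × 3194^4 ≡ 713 × 2954 × 3724 × 2467 (mod 7229).
Accumulate the product:
713 × 2954 = 2106202 ≡ 2563
2563 × 3724 = 9544612 ≡ 2332
2332 × 2467 = 5753044 ≡ 5989

5989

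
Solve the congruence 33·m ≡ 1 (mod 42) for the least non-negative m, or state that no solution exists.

gcd(33, 42) = 3, and 3 does not divide 1.
So the congruence has no solution.

no solution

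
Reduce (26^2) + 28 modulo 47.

46

(26)^2 ≡ 18 (mod 47)
18 + 28 = 46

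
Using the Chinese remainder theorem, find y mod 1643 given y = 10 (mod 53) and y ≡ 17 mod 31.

53⁻¹ mod 31: 53·24 ≡ 1 (mod 31), so 53⁻¹ ≡ 24.
y = 10 + 53·((17 − 10)·24 mod 31) = 10 + 53·13 = 699.

699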